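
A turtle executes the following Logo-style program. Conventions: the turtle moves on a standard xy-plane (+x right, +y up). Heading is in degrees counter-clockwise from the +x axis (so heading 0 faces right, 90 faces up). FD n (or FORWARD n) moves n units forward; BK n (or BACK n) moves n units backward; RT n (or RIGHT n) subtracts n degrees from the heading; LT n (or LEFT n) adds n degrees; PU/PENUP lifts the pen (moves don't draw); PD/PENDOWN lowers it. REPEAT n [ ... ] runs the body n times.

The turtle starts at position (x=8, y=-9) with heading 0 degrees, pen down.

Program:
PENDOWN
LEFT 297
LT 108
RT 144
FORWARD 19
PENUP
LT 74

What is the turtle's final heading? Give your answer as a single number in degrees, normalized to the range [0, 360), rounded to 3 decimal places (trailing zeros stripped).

Answer: 335

Derivation:
Executing turtle program step by step:
Start: pos=(8,-9), heading=0, pen down
PD: pen down
LT 297: heading 0 -> 297
LT 108: heading 297 -> 45
RT 144: heading 45 -> 261
FD 19: (8,-9) -> (5.028,-27.766) [heading=261, draw]
PU: pen up
LT 74: heading 261 -> 335
Final: pos=(5.028,-27.766), heading=335, 1 segment(s) drawn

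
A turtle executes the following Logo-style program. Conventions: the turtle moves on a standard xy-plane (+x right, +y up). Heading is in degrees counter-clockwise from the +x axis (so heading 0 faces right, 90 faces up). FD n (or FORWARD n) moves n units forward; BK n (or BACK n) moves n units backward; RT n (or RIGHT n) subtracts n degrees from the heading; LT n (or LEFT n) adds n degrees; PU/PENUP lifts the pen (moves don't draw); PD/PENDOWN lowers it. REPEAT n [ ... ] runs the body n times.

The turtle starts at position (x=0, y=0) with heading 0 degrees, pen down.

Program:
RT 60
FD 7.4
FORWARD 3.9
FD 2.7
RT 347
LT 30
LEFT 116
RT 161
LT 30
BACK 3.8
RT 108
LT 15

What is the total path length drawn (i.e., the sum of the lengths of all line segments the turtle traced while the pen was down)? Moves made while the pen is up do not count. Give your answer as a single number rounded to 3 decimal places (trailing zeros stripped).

Answer: 17.8

Derivation:
Executing turtle program step by step:
Start: pos=(0,0), heading=0, pen down
RT 60: heading 0 -> 300
FD 7.4: (0,0) -> (3.7,-6.409) [heading=300, draw]
FD 3.9: (3.7,-6.409) -> (5.65,-9.786) [heading=300, draw]
FD 2.7: (5.65,-9.786) -> (7,-12.124) [heading=300, draw]
RT 347: heading 300 -> 313
LT 30: heading 313 -> 343
LT 116: heading 343 -> 99
RT 161: heading 99 -> 298
LT 30: heading 298 -> 328
BK 3.8: (7,-12.124) -> (3.777,-10.111) [heading=328, draw]
RT 108: heading 328 -> 220
LT 15: heading 220 -> 235
Final: pos=(3.777,-10.111), heading=235, 4 segment(s) drawn

Segment lengths:
  seg 1: (0,0) -> (3.7,-6.409), length = 7.4
  seg 2: (3.7,-6.409) -> (5.65,-9.786), length = 3.9
  seg 3: (5.65,-9.786) -> (7,-12.124), length = 2.7
  seg 4: (7,-12.124) -> (3.777,-10.111), length = 3.8
Total = 17.8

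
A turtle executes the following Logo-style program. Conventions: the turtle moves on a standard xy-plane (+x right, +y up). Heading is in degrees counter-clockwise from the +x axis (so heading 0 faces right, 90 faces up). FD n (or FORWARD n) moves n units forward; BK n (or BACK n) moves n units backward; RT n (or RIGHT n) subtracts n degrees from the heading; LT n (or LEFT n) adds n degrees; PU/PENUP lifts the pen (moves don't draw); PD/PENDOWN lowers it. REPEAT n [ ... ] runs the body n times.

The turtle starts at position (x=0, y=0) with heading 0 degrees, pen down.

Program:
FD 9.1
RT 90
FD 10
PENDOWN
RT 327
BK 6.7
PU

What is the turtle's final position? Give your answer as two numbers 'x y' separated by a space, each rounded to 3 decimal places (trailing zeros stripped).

Executing turtle program step by step:
Start: pos=(0,0), heading=0, pen down
FD 9.1: (0,0) -> (9.1,0) [heading=0, draw]
RT 90: heading 0 -> 270
FD 10: (9.1,0) -> (9.1,-10) [heading=270, draw]
PD: pen down
RT 327: heading 270 -> 303
BK 6.7: (9.1,-10) -> (5.451,-4.381) [heading=303, draw]
PU: pen up
Final: pos=(5.451,-4.381), heading=303, 3 segment(s) drawn

Answer: 5.451 -4.381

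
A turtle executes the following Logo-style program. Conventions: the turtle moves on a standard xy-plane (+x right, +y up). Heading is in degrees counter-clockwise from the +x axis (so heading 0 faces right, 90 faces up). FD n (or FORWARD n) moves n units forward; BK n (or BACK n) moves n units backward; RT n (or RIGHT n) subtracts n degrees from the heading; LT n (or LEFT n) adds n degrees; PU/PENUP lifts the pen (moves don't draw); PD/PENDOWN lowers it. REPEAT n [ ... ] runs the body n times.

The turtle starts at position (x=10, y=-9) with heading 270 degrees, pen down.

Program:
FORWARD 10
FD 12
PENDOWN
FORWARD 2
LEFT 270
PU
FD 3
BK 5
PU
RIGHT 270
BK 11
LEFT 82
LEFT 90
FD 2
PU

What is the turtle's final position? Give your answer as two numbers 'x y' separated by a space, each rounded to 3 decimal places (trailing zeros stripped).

Answer: 12.278 -20.019

Derivation:
Executing turtle program step by step:
Start: pos=(10,-9), heading=270, pen down
FD 10: (10,-9) -> (10,-19) [heading=270, draw]
FD 12: (10,-19) -> (10,-31) [heading=270, draw]
PD: pen down
FD 2: (10,-31) -> (10,-33) [heading=270, draw]
LT 270: heading 270 -> 180
PU: pen up
FD 3: (10,-33) -> (7,-33) [heading=180, move]
BK 5: (7,-33) -> (12,-33) [heading=180, move]
PU: pen up
RT 270: heading 180 -> 270
BK 11: (12,-33) -> (12,-22) [heading=270, move]
LT 82: heading 270 -> 352
LT 90: heading 352 -> 82
FD 2: (12,-22) -> (12.278,-20.019) [heading=82, move]
PU: pen up
Final: pos=(12.278,-20.019), heading=82, 3 segment(s) drawn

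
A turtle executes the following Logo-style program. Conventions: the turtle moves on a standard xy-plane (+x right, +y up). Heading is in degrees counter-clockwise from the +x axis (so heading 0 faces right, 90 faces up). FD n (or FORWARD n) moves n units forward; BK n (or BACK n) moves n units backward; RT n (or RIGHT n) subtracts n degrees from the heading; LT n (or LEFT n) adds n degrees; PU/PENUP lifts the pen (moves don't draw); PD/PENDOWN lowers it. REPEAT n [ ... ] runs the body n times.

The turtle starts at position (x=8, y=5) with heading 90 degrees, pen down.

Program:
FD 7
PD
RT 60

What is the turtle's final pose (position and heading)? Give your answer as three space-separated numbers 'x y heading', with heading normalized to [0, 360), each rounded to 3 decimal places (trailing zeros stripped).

Executing turtle program step by step:
Start: pos=(8,5), heading=90, pen down
FD 7: (8,5) -> (8,12) [heading=90, draw]
PD: pen down
RT 60: heading 90 -> 30
Final: pos=(8,12), heading=30, 1 segment(s) drawn

Answer: 8 12 30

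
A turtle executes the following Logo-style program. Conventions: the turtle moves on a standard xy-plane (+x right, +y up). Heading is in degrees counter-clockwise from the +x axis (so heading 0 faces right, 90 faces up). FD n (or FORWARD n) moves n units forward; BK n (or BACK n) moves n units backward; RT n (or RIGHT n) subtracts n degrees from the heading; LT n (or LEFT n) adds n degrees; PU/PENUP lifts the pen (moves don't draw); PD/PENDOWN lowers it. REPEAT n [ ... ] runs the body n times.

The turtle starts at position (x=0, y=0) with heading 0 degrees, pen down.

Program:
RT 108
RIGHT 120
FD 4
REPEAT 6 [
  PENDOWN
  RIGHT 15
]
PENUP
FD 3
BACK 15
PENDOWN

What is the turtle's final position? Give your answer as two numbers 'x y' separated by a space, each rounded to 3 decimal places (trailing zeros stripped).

Answer: -11.594 -5.057

Derivation:
Executing turtle program step by step:
Start: pos=(0,0), heading=0, pen down
RT 108: heading 0 -> 252
RT 120: heading 252 -> 132
FD 4: (0,0) -> (-2.677,2.973) [heading=132, draw]
REPEAT 6 [
  -- iteration 1/6 --
  PD: pen down
  RT 15: heading 132 -> 117
  -- iteration 2/6 --
  PD: pen down
  RT 15: heading 117 -> 102
  -- iteration 3/6 --
  PD: pen down
  RT 15: heading 102 -> 87
  -- iteration 4/6 --
  PD: pen down
  RT 15: heading 87 -> 72
  -- iteration 5/6 --
  PD: pen down
  RT 15: heading 72 -> 57
  -- iteration 6/6 --
  PD: pen down
  RT 15: heading 57 -> 42
]
PU: pen up
FD 3: (-2.677,2.973) -> (-0.447,4.98) [heading=42, move]
BK 15: (-0.447,4.98) -> (-11.594,-5.057) [heading=42, move]
PD: pen down
Final: pos=(-11.594,-5.057), heading=42, 1 segment(s) drawn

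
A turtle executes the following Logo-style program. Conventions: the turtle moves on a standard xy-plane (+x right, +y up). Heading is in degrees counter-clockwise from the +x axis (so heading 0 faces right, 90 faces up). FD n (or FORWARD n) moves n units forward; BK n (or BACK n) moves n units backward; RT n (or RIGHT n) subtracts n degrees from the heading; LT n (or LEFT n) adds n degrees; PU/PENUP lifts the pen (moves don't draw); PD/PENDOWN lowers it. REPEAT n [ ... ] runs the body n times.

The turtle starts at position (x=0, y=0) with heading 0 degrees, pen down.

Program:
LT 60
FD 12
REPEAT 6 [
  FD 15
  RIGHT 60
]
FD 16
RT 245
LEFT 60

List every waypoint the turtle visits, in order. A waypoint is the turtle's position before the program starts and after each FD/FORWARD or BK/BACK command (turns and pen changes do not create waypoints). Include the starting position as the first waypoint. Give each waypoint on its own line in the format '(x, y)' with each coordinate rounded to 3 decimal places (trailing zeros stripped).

Executing turtle program step by step:
Start: pos=(0,0), heading=0, pen down
LT 60: heading 0 -> 60
FD 12: (0,0) -> (6,10.392) [heading=60, draw]
REPEAT 6 [
  -- iteration 1/6 --
  FD 15: (6,10.392) -> (13.5,23.383) [heading=60, draw]
  RT 60: heading 60 -> 0
  -- iteration 2/6 --
  FD 15: (13.5,23.383) -> (28.5,23.383) [heading=0, draw]
  RT 60: heading 0 -> 300
  -- iteration 3/6 --
  FD 15: (28.5,23.383) -> (36,10.392) [heading=300, draw]
  RT 60: heading 300 -> 240
  -- iteration 4/6 --
  FD 15: (36,10.392) -> (28.5,-2.598) [heading=240, draw]
  RT 60: heading 240 -> 180
  -- iteration 5/6 --
  FD 15: (28.5,-2.598) -> (13.5,-2.598) [heading=180, draw]
  RT 60: heading 180 -> 120
  -- iteration 6/6 --
  FD 15: (13.5,-2.598) -> (6,10.392) [heading=120, draw]
  RT 60: heading 120 -> 60
]
FD 16: (6,10.392) -> (14,24.249) [heading=60, draw]
RT 245: heading 60 -> 175
LT 60: heading 175 -> 235
Final: pos=(14,24.249), heading=235, 8 segment(s) drawn
Waypoints (9 total):
(0, 0)
(6, 10.392)
(13.5, 23.383)
(28.5, 23.383)
(36, 10.392)
(28.5, -2.598)
(13.5, -2.598)
(6, 10.392)
(14, 24.249)

Answer: (0, 0)
(6, 10.392)
(13.5, 23.383)
(28.5, 23.383)
(36, 10.392)
(28.5, -2.598)
(13.5, -2.598)
(6, 10.392)
(14, 24.249)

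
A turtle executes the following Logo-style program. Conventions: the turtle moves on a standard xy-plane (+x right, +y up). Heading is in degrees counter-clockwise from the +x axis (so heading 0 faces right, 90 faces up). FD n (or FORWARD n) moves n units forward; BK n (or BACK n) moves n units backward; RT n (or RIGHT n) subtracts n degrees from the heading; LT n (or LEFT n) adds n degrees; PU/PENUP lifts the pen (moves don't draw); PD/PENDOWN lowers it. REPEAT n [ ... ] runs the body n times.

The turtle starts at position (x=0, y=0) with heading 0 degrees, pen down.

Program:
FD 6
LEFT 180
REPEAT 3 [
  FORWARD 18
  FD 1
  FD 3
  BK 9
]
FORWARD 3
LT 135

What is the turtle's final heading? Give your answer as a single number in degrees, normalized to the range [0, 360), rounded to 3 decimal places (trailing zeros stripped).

Answer: 315

Derivation:
Executing turtle program step by step:
Start: pos=(0,0), heading=0, pen down
FD 6: (0,0) -> (6,0) [heading=0, draw]
LT 180: heading 0 -> 180
REPEAT 3 [
  -- iteration 1/3 --
  FD 18: (6,0) -> (-12,0) [heading=180, draw]
  FD 1: (-12,0) -> (-13,0) [heading=180, draw]
  FD 3: (-13,0) -> (-16,0) [heading=180, draw]
  BK 9: (-16,0) -> (-7,0) [heading=180, draw]
  -- iteration 2/3 --
  FD 18: (-7,0) -> (-25,0) [heading=180, draw]
  FD 1: (-25,0) -> (-26,0) [heading=180, draw]
  FD 3: (-26,0) -> (-29,0) [heading=180, draw]
  BK 9: (-29,0) -> (-20,0) [heading=180, draw]
  -- iteration 3/3 --
  FD 18: (-20,0) -> (-38,0) [heading=180, draw]
  FD 1: (-38,0) -> (-39,0) [heading=180, draw]
  FD 3: (-39,0) -> (-42,0) [heading=180, draw]
  BK 9: (-42,0) -> (-33,0) [heading=180, draw]
]
FD 3: (-33,0) -> (-36,0) [heading=180, draw]
LT 135: heading 180 -> 315
Final: pos=(-36,0), heading=315, 14 segment(s) drawn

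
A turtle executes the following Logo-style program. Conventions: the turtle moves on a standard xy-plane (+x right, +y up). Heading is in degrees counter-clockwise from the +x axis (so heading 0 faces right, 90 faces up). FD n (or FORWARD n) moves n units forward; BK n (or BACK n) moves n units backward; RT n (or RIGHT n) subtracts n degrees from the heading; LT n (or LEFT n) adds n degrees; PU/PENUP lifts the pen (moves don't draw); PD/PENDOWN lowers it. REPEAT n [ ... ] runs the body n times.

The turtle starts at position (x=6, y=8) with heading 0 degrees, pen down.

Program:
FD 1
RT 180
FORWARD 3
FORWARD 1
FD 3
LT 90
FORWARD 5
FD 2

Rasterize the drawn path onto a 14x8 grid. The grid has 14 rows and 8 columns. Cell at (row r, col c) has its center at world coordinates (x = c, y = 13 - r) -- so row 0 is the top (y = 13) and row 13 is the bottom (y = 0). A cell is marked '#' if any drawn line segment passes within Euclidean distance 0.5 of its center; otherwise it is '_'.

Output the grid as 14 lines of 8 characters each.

Answer: ________
________
________
________
________
########
#_______
#_______
#_______
#_______
#_______
#_______
#_______
________

Derivation:
Segment 0: (6,8) -> (7,8)
Segment 1: (7,8) -> (4,8)
Segment 2: (4,8) -> (3,8)
Segment 3: (3,8) -> (0,8)
Segment 4: (0,8) -> (0,3)
Segment 5: (0,3) -> (0,1)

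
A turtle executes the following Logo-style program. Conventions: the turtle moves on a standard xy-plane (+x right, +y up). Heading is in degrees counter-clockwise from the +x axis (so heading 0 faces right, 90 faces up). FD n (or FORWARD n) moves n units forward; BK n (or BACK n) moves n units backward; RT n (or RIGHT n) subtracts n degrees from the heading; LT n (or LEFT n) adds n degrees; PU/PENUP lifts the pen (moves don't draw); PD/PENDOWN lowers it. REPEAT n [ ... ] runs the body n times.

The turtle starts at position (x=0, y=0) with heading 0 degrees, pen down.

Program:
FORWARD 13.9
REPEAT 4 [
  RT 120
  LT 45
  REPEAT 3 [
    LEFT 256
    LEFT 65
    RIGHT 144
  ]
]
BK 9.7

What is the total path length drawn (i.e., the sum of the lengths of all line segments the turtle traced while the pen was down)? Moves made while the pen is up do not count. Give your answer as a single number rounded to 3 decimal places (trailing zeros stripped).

Answer: 23.6

Derivation:
Executing turtle program step by step:
Start: pos=(0,0), heading=0, pen down
FD 13.9: (0,0) -> (13.9,0) [heading=0, draw]
REPEAT 4 [
  -- iteration 1/4 --
  RT 120: heading 0 -> 240
  LT 45: heading 240 -> 285
  REPEAT 3 [
    -- iteration 1/3 --
    LT 256: heading 285 -> 181
    LT 65: heading 181 -> 246
    RT 144: heading 246 -> 102
    -- iteration 2/3 --
    LT 256: heading 102 -> 358
    LT 65: heading 358 -> 63
    RT 144: heading 63 -> 279
    -- iteration 3/3 --
    LT 256: heading 279 -> 175
    LT 65: heading 175 -> 240
    RT 144: heading 240 -> 96
  ]
  -- iteration 2/4 --
  RT 120: heading 96 -> 336
  LT 45: heading 336 -> 21
  REPEAT 3 [
    -- iteration 1/3 --
    LT 256: heading 21 -> 277
    LT 65: heading 277 -> 342
    RT 144: heading 342 -> 198
    -- iteration 2/3 --
    LT 256: heading 198 -> 94
    LT 65: heading 94 -> 159
    RT 144: heading 159 -> 15
    -- iteration 3/3 --
    LT 256: heading 15 -> 271
    LT 65: heading 271 -> 336
    RT 144: heading 336 -> 192
  ]
  -- iteration 3/4 --
  RT 120: heading 192 -> 72
  LT 45: heading 72 -> 117
  REPEAT 3 [
    -- iteration 1/3 --
    LT 256: heading 117 -> 13
    LT 65: heading 13 -> 78
    RT 144: heading 78 -> 294
    -- iteration 2/3 --
    LT 256: heading 294 -> 190
    LT 65: heading 190 -> 255
    RT 144: heading 255 -> 111
    -- iteration 3/3 --
    LT 256: heading 111 -> 7
    LT 65: heading 7 -> 72
    RT 144: heading 72 -> 288
  ]
  -- iteration 4/4 --
  RT 120: heading 288 -> 168
  LT 45: heading 168 -> 213
  REPEAT 3 [
    -- iteration 1/3 --
    LT 256: heading 213 -> 109
    LT 65: heading 109 -> 174
    RT 144: heading 174 -> 30
    -- iteration 2/3 --
    LT 256: heading 30 -> 286
    LT 65: heading 286 -> 351
    RT 144: heading 351 -> 207
    -- iteration 3/3 --
    LT 256: heading 207 -> 103
    LT 65: heading 103 -> 168
    RT 144: heading 168 -> 24
  ]
]
BK 9.7: (13.9,0) -> (5.039,-3.945) [heading=24, draw]
Final: pos=(5.039,-3.945), heading=24, 2 segment(s) drawn

Segment lengths:
  seg 1: (0,0) -> (13.9,0), length = 13.9
  seg 2: (13.9,0) -> (5.039,-3.945), length = 9.7
Total = 23.6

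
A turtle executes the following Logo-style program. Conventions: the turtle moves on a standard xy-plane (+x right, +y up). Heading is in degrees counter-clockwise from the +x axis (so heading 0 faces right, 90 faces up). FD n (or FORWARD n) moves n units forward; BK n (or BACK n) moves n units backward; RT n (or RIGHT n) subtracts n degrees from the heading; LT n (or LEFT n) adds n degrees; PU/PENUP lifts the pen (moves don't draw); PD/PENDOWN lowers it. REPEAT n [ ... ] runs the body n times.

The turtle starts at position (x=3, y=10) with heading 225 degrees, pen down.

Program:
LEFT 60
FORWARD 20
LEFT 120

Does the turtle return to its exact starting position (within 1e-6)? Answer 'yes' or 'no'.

Answer: no

Derivation:
Executing turtle program step by step:
Start: pos=(3,10), heading=225, pen down
LT 60: heading 225 -> 285
FD 20: (3,10) -> (8.176,-9.319) [heading=285, draw]
LT 120: heading 285 -> 45
Final: pos=(8.176,-9.319), heading=45, 1 segment(s) drawn

Start position: (3, 10)
Final position: (8.176, -9.319)
Distance = 20; >= 1e-6 -> NOT closed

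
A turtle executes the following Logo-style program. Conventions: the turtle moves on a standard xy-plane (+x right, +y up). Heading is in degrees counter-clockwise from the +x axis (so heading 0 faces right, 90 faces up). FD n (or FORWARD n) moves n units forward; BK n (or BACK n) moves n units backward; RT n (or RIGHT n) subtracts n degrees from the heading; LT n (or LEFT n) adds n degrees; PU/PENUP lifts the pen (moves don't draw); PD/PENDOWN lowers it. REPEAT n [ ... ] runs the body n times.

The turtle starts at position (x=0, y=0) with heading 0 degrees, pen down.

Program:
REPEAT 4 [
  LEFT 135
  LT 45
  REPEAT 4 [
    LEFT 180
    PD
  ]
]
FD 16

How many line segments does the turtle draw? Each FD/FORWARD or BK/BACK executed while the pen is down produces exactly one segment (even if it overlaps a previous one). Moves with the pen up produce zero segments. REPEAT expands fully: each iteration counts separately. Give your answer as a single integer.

Executing turtle program step by step:
Start: pos=(0,0), heading=0, pen down
REPEAT 4 [
  -- iteration 1/4 --
  LT 135: heading 0 -> 135
  LT 45: heading 135 -> 180
  REPEAT 4 [
    -- iteration 1/4 --
    LT 180: heading 180 -> 0
    PD: pen down
    -- iteration 2/4 --
    LT 180: heading 0 -> 180
    PD: pen down
    -- iteration 3/4 --
    LT 180: heading 180 -> 0
    PD: pen down
    -- iteration 4/4 --
    LT 180: heading 0 -> 180
    PD: pen down
  ]
  -- iteration 2/4 --
  LT 135: heading 180 -> 315
  LT 45: heading 315 -> 0
  REPEAT 4 [
    -- iteration 1/4 --
    LT 180: heading 0 -> 180
    PD: pen down
    -- iteration 2/4 --
    LT 180: heading 180 -> 0
    PD: pen down
    -- iteration 3/4 --
    LT 180: heading 0 -> 180
    PD: pen down
    -- iteration 4/4 --
    LT 180: heading 180 -> 0
    PD: pen down
  ]
  -- iteration 3/4 --
  LT 135: heading 0 -> 135
  LT 45: heading 135 -> 180
  REPEAT 4 [
    -- iteration 1/4 --
    LT 180: heading 180 -> 0
    PD: pen down
    -- iteration 2/4 --
    LT 180: heading 0 -> 180
    PD: pen down
    -- iteration 3/4 --
    LT 180: heading 180 -> 0
    PD: pen down
    -- iteration 4/4 --
    LT 180: heading 0 -> 180
    PD: pen down
  ]
  -- iteration 4/4 --
  LT 135: heading 180 -> 315
  LT 45: heading 315 -> 0
  REPEAT 4 [
    -- iteration 1/4 --
    LT 180: heading 0 -> 180
    PD: pen down
    -- iteration 2/4 --
    LT 180: heading 180 -> 0
    PD: pen down
    -- iteration 3/4 --
    LT 180: heading 0 -> 180
    PD: pen down
    -- iteration 4/4 --
    LT 180: heading 180 -> 0
    PD: pen down
  ]
]
FD 16: (0,0) -> (16,0) [heading=0, draw]
Final: pos=(16,0), heading=0, 1 segment(s) drawn
Segments drawn: 1

Answer: 1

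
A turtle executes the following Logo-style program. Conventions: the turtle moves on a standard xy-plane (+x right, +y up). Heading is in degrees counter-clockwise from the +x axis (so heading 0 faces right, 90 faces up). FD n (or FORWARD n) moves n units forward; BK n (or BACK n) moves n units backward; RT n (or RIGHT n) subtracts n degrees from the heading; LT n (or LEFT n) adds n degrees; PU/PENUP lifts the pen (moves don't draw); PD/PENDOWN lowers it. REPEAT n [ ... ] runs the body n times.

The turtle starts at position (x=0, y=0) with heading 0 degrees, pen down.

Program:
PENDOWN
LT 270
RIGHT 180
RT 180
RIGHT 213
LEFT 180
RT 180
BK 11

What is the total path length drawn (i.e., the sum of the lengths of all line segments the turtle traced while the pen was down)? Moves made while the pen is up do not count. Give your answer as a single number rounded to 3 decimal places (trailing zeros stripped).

Answer: 11

Derivation:
Executing turtle program step by step:
Start: pos=(0,0), heading=0, pen down
PD: pen down
LT 270: heading 0 -> 270
RT 180: heading 270 -> 90
RT 180: heading 90 -> 270
RT 213: heading 270 -> 57
LT 180: heading 57 -> 237
RT 180: heading 237 -> 57
BK 11: (0,0) -> (-5.991,-9.225) [heading=57, draw]
Final: pos=(-5.991,-9.225), heading=57, 1 segment(s) drawn

Segment lengths:
  seg 1: (0,0) -> (-5.991,-9.225), length = 11
Total = 11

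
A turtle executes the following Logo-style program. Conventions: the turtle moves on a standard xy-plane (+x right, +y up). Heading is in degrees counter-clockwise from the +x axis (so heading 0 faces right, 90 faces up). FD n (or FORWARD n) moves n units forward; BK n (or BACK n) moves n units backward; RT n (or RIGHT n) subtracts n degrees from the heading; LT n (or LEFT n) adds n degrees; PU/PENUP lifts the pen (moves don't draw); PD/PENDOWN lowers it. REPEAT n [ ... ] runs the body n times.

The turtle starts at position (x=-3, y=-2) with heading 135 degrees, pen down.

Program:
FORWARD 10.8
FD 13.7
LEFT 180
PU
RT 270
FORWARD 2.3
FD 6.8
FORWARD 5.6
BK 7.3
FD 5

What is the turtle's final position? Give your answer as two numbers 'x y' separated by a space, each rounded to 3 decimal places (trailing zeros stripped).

Executing turtle program step by step:
Start: pos=(-3,-2), heading=135, pen down
FD 10.8: (-3,-2) -> (-10.637,5.637) [heading=135, draw]
FD 13.7: (-10.637,5.637) -> (-20.324,15.324) [heading=135, draw]
LT 180: heading 135 -> 315
PU: pen up
RT 270: heading 315 -> 45
FD 2.3: (-20.324,15.324) -> (-18.698,16.95) [heading=45, move]
FD 6.8: (-18.698,16.95) -> (-13.889,21.759) [heading=45, move]
FD 5.6: (-13.889,21.759) -> (-9.93,25.719) [heading=45, move]
BK 7.3: (-9.93,25.719) -> (-15.092,20.557) [heading=45, move]
FD 5: (-15.092,20.557) -> (-11.556,24.092) [heading=45, move]
Final: pos=(-11.556,24.092), heading=45, 2 segment(s) drawn

Answer: -11.556 24.092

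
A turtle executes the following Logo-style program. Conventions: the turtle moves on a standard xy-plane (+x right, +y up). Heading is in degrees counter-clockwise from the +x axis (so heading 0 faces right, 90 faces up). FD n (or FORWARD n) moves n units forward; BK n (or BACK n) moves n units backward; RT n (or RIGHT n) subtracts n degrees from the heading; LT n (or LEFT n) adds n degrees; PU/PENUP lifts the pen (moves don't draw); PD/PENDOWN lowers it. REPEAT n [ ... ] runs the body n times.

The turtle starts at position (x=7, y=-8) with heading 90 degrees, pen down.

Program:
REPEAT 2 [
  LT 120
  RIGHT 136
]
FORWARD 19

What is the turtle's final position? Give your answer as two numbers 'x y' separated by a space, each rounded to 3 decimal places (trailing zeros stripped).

Answer: 17.068 8.113

Derivation:
Executing turtle program step by step:
Start: pos=(7,-8), heading=90, pen down
REPEAT 2 [
  -- iteration 1/2 --
  LT 120: heading 90 -> 210
  RT 136: heading 210 -> 74
  -- iteration 2/2 --
  LT 120: heading 74 -> 194
  RT 136: heading 194 -> 58
]
FD 19: (7,-8) -> (17.068,8.113) [heading=58, draw]
Final: pos=(17.068,8.113), heading=58, 1 segment(s) drawn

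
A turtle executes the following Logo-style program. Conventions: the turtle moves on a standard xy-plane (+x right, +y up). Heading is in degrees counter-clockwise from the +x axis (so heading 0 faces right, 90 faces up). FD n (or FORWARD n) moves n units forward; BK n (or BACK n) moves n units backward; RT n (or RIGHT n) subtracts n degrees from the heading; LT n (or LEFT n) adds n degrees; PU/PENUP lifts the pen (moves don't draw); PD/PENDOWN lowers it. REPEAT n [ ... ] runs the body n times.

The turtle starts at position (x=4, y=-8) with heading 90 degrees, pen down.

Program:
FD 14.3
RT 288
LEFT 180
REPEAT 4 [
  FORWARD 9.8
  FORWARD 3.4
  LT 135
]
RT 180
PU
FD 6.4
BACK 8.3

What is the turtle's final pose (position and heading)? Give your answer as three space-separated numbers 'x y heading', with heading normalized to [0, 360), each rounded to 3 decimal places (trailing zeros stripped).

Answer: 16.437 8.008 342

Derivation:
Executing turtle program step by step:
Start: pos=(4,-8), heading=90, pen down
FD 14.3: (4,-8) -> (4,6.3) [heading=90, draw]
RT 288: heading 90 -> 162
LT 180: heading 162 -> 342
REPEAT 4 [
  -- iteration 1/4 --
  FD 9.8: (4,6.3) -> (13.32,3.272) [heading=342, draw]
  FD 3.4: (13.32,3.272) -> (16.554,2.221) [heading=342, draw]
  LT 135: heading 342 -> 117
  -- iteration 2/4 --
  FD 9.8: (16.554,2.221) -> (12.105,10.953) [heading=117, draw]
  FD 3.4: (12.105,10.953) -> (10.561,13.982) [heading=117, draw]
  LT 135: heading 117 -> 252
  -- iteration 3/4 --
  FD 9.8: (10.561,13.982) -> (7.533,4.662) [heading=252, draw]
  FD 3.4: (7.533,4.662) -> (6.482,1.428) [heading=252, draw]
  LT 135: heading 252 -> 27
  -- iteration 4/4 --
  FD 9.8: (6.482,1.428) -> (15.214,5.877) [heading=27, draw]
  FD 3.4: (15.214,5.877) -> (18.244,7.421) [heading=27, draw]
  LT 135: heading 27 -> 162
]
RT 180: heading 162 -> 342
PU: pen up
FD 6.4: (18.244,7.421) -> (24.33,5.443) [heading=342, move]
BK 8.3: (24.33,5.443) -> (16.437,8.008) [heading=342, move]
Final: pos=(16.437,8.008), heading=342, 9 segment(s) drawn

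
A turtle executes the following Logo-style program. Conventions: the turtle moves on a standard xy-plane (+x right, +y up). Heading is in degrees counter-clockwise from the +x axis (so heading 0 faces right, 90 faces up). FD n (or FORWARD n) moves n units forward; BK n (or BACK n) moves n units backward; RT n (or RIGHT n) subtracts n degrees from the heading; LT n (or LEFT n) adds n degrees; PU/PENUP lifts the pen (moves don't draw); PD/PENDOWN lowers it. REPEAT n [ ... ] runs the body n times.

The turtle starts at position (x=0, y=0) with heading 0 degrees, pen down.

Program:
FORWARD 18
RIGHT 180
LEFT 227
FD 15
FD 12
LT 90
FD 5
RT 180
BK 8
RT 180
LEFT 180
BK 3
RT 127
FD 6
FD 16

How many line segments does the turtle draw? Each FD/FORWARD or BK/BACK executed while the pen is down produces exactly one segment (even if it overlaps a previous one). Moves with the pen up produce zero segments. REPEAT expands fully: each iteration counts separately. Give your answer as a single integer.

Executing turtle program step by step:
Start: pos=(0,0), heading=0, pen down
FD 18: (0,0) -> (18,0) [heading=0, draw]
RT 180: heading 0 -> 180
LT 227: heading 180 -> 47
FD 15: (18,0) -> (28.23,10.97) [heading=47, draw]
FD 12: (28.23,10.97) -> (36.414,19.747) [heading=47, draw]
LT 90: heading 47 -> 137
FD 5: (36.414,19.747) -> (32.757,23.157) [heading=137, draw]
RT 180: heading 137 -> 317
BK 8: (32.757,23.157) -> (26.906,28.613) [heading=317, draw]
RT 180: heading 317 -> 137
LT 180: heading 137 -> 317
BK 3: (26.906,28.613) -> (24.712,30.659) [heading=317, draw]
RT 127: heading 317 -> 190
FD 6: (24.712,30.659) -> (18.803,29.617) [heading=190, draw]
FD 16: (18.803,29.617) -> (3.047,26.838) [heading=190, draw]
Final: pos=(3.047,26.838), heading=190, 8 segment(s) drawn
Segments drawn: 8

Answer: 8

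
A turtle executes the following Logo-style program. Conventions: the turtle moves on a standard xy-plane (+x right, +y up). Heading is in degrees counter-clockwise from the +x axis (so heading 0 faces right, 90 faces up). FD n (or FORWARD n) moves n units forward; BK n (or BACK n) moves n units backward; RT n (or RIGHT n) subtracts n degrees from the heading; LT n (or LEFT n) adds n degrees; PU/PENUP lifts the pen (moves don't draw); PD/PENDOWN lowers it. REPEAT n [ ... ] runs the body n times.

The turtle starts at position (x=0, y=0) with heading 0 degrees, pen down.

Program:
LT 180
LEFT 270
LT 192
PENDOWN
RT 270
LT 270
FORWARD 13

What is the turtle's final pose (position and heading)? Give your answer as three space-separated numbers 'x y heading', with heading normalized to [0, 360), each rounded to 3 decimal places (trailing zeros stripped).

Answer: 2.703 -12.716 282

Derivation:
Executing turtle program step by step:
Start: pos=(0,0), heading=0, pen down
LT 180: heading 0 -> 180
LT 270: heading 180 -> 90
LT 192: heading 90 -> 282
PD: pen down
RT 270: heading 282 -> 12
LT 270: heading 12 -> 282
FD 13: (0,0) -> (2.703,-12.716) [heading=282, draw]
Final: pos=(2.703,-12.716), heading=282, 1 segment(s) drawn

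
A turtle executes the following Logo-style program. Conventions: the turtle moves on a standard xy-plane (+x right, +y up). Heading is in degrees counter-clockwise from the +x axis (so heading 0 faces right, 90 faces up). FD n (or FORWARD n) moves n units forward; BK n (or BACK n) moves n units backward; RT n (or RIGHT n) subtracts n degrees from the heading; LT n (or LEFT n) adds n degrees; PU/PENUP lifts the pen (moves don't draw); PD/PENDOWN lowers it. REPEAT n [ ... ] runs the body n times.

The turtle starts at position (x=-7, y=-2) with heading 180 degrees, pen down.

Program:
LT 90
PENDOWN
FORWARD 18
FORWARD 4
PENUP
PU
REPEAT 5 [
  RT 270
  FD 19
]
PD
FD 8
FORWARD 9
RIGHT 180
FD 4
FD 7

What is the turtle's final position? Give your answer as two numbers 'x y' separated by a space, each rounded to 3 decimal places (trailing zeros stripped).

Answer: 18 -24

Derivation:
Executing turtle program step by step:
Start: pos=(-7,-2), heading=180, pen down
LT 90: heading 180 -> 270
PD: pen down
FD 18: (-7,-2) -> (-7,-20) [heading=270, draw]
FD 4: (-7,-20) -> (-7,-24) [heading=270, draw]
PU: pen up
PU: pen up
REPEAT 5 [
  -- iteration 1/5 --
  RT 270: heading 270 -> 0
  FD 19: (-7,-24) -> (12,-24) [heading=0, move]
  -- iteration 2/5 --
  RT 270: heading 0 -> 90
  FD 19: (12,-24) -> (12,-5) [heading=90, move]
  -- iteration 3/5 --
  RT 270: heading 90 -> 180
  FD 19: (12,-5) -> (-7,-5) [heading=180, move]
  -- iteration 4/5 --
  RT 270: heading 180 -> 270
  FD 19: (-7,-5) -> (-7,-24) [heading=270, move]
  -- iteration 5/5 --
  RT 270: heading 270 -> 0
  FD 19: (-7,-24) -> (12,-24) [heading=0, move]
]
PD: pen down
FD 8: (12,-24) -> (20,-24) [heading=0, draw]
FD 9: (20,-24) -> (29,-24) [heading=0, draw]
RT 180: heading 0 -> 180
FD 4: (29,-24) -> (25,-24) [heading=180, draw]
FD 7: (25,-24) -> (18,-24) [heading=180, draw]
Final: pos=(18,-24), heading=180, 6 segment(s) drawn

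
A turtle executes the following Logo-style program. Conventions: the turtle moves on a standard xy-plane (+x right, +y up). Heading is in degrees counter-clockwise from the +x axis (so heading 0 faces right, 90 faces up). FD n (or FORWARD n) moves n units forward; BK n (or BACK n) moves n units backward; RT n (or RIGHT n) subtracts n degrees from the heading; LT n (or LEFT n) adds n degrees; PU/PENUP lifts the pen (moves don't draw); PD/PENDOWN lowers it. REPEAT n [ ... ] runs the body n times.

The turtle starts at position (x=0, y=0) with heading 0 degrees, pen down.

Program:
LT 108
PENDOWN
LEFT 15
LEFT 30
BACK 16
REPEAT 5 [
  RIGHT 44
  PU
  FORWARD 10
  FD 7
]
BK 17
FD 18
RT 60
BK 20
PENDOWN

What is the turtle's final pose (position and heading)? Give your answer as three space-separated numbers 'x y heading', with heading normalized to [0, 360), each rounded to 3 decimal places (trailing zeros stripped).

Answer: 66.495 23.071 233

Derivation:
Executing turtle program step by step:
Start: pos=(0,0), heading=0, pen down
LT 108: heading 0 -> 108
PD: pen down
LT 15: heading 108 -> 123
LT 30: heading 123 -> 153
BK 16: (0,0) -> (14.256,-7.264) [heading=153, draw]
REPEAT 5 [
  -- iteration 1/5 --
  RT 44: heading 153 -> 109
  PU: pen up
  FD 10: (14.256,-7.264) -> (11,2.191) [heading=109, move]
  FD 7: (11,2.191) -> (8.721,8.81) [heading=109, move]
  -- iteration 2/5 --
  RT 44: heading 109 -> 65
  PU: pen up
  FD 10: (8.721,8.81) -> (12.948,17.873) [heading=65, move]
  FD 7: (12.948,17.873) -> (15.906,24.217) [heading=65, move]
  -- iteration 3/5 --
  RT 44: heading 65 -> 21
  PU: pen up
  FD 10: (15.906,24.217) -> (25.242,27.801) [heading=21, move]
  FD 7: (25.242,27.801) -> (31.777,30.309) [heading=21, move]
  -- iteration 4/5 --
  RT 44: heading 21 -> 337
  PU: pen up
  FD 10: (31.777,30.309) -> (40.982,26.402) [heading=337, move]
  FD 7: (40.982,26.402) -> (47.425,23.667) [heading=337, move]
  -- iteration 5/5 --
  RT 44: heading 337 -> 293
  PU: pen up
  FD 10: (47.425,23.667) -> (51.333,14.462) [heading=293, move]
  FD 7: (51.333,14.462) -> (54.068,8.018) [heading=293, move]
]
BK 17: (54.068,8.018) -> (47.425,23.667) [heading=293, move]
FD 18: (47.425,23.667) -> (54.459,7.098) [heading=293, move]
RT 60: heading 293 -> 233
BK 20: (54.459,7.098) -> (66.495,23.071) [heading=233, move]
PD: pen down
Final: pos=(66.495,23.071), heading=233, 1 segment(s) drawn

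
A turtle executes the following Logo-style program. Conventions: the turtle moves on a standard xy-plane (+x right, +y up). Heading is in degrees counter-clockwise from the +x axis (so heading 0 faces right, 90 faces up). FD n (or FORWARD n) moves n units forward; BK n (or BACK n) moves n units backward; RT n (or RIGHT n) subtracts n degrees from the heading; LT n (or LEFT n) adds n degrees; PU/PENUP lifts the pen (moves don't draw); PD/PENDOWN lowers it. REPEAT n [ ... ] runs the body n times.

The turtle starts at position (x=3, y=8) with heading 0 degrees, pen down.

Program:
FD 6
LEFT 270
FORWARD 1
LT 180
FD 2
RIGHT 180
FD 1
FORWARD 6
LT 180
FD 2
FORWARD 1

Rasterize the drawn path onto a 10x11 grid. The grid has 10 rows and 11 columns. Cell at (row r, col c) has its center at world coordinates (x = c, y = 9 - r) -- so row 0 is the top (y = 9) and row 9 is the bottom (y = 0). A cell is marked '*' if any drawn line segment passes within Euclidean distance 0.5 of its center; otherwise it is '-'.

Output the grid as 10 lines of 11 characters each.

Segment 0: (3,8) -> (9,8)
Segment 1: (9,8) -> (9,7)
Segment 2: (9,7) -> (9,9)
Segment 3: (9,9) -> (9,8)
Segment 4: (9,8) -> (9,2)
Segment 5: (9,2) -> (9,4)
Segment 6: (9,4) -> (9,5)

Answer: ---------*-
---*******-
---------*-
---------*-
---------*-
---------*-
---------*-
---------*-
-----------
-----------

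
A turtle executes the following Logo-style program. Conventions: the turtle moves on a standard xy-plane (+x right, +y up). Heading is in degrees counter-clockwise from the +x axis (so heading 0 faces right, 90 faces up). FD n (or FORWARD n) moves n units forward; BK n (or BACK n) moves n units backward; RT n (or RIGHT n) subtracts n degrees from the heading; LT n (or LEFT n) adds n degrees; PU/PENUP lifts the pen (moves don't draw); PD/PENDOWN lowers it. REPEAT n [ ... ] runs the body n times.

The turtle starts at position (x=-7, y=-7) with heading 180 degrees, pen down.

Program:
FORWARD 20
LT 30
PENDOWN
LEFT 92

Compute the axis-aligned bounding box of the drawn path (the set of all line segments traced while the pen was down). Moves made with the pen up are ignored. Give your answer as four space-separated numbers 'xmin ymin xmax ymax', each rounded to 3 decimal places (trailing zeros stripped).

Answer: -27 -7 -7 -7

Derivation:
Executing turtle program step by step:
Start: pos=(-7,-7), heading=180, pen down
FD 20: (-7,-7) -> (-27,-7) [heading=180, draw]
LT 30: heading 180 -> 210
PD: pen down
LT 92: heading 210 -> 302
Final: pos=(-27,-7), heading=302, 1 segment(s) drawn

Segment endpoints: x in {-27, -7}, y in {-7, -7}
xmin=-27, ymin=-7, xmax=-7, ymax=-7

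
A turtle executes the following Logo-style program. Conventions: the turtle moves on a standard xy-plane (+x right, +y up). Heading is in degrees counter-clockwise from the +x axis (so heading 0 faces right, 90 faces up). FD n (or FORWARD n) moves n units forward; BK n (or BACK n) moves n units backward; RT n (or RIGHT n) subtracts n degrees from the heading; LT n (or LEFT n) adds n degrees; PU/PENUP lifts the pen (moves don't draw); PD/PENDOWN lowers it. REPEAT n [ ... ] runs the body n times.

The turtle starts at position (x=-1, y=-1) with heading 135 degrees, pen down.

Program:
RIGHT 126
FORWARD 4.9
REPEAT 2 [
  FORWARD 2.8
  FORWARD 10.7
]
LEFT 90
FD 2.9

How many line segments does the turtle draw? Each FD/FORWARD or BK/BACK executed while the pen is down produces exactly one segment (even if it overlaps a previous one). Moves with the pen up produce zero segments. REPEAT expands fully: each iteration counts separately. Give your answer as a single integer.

Executing turtle program step by step:
Start: pos=(-1,-1), heading=135, pen down
RT 126: heading 135 -> 9
FD 4.9: (-1,-1) -> (3.84,-0.233) [heading=9, draw]
REPEAT 2 [
  -- iteration 1/2 --
  FD 2.8: (3.84,-0.233) -> (6.605,0.205) [heading=9, draw]
  FD 10.7: (6.605,0.205) -> (17.173,1.878) [heading=9, draw]
  -- iteration 2/2 --
  FD 2.8: (17.173,1.878) -> (19.939,2.316) [heading=9, draw]
  FD 10.7: (19.939,2.316) -> (30.507,3.99) [heading=9, draw]
]
LT 90: heading 9 -> 99
FD 2.9: (30.507,3.99) -> (30.054,6.855) [heading=99, draw]
Final: pos=(30.054,6.855), heading=99, 6 segment(s) drawn
Segments drawn: 6

Answer: 6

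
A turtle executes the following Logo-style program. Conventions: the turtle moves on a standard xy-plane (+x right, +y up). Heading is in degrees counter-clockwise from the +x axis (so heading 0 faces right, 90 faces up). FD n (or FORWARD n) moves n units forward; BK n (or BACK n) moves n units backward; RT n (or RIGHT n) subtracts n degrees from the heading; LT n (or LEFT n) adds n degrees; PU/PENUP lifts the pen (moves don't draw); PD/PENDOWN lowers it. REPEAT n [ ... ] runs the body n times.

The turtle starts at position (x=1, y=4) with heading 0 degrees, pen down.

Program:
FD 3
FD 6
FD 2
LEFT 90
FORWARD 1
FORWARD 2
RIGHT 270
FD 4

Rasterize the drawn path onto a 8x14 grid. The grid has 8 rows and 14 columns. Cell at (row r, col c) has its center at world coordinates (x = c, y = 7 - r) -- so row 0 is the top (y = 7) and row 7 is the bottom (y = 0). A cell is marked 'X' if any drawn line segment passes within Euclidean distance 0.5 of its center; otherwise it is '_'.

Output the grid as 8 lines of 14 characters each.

Answer: ________XXXXX_
____________X_
____________X_
_XXXXXXXXXXXX_
______________
______________
______________
______________

Derivation:
Segment 0: (1,4) -> (4,4)
Segment 1: (4,4) -> (10,4)
Segment 2: (10,4) -> (12,4)
Segment 3: (12,4) -> (12,5)
Segment 4: (12,5) -> (12,7)
Segment 5: (12,7) -> (8,7)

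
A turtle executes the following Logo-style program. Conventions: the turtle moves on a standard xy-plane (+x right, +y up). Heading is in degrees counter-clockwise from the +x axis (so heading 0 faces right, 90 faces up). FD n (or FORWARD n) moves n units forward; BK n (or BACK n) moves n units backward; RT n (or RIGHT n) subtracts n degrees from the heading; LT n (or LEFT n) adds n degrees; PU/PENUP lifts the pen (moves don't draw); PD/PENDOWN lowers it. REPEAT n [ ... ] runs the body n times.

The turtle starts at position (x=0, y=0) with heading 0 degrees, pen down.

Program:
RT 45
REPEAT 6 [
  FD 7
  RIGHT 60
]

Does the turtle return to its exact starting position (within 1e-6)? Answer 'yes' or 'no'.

Answer: yes

Derivation:
Executing turtle program step by step:
Start: pos=(0,0), heading=0, pen down
RT 45: heading 0 -> 315
REPEAT 6 [
  -- iteration 1/6 --
  FD 7: (0,0) -> (4.95,-4.95) [heading=315, draw]
  RT 60: heading 315 -> 255
  -- iteration 2/6 --
  FD 7: (4.95,-4.95) -> (3.138,-11.711) [heading=255, draw]
  RT 60: heading 255 -> 195
  -- iteration 3/6 --
  FD 7: (3.138,-11.711) -> (-3.623,-13.523) [heading=195, draw]
  RT 60: heading 195 -> 135
  -- iteration 4/6 --
  FD 7: (-3.623,-13.523) -> (-8.573,-8.573) [heading=135, draw]
  RT 60: heading 135 -> 75
  -- iteration 5/6 --
  FD 7: (-8.573,-8.573) -> (-6.761,-1.812) [heading=75, draw]
  RT 60: heading 75 -> 15
  -- iteration 6/6 --
  FD 7: (-6.761,-1.812) -> (0,0) [heading=15, draw]
  RT 60: heading 15 -> 315
]
Final: pos=(0,0), heading=315, 6 segment(s) drawn

Start position: (0, 0)
Final position: (0, 0)
Distance = 0; < 1e-6 -> CLOSED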